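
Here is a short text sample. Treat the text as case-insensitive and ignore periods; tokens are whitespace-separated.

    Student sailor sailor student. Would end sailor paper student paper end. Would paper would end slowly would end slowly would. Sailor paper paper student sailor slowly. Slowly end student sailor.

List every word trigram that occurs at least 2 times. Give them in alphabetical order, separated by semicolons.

end slowly would; would end slowly

Trigram counts meeting the condition (at least 2 times):
  end slowly would: 2
  would end slowly: 2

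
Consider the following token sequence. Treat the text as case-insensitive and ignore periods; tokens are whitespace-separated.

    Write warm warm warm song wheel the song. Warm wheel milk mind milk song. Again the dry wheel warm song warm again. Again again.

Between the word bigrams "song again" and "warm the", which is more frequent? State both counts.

"song again" (1 vs 0)

"song again": 1 occurrence
"warm the": 0 occurrences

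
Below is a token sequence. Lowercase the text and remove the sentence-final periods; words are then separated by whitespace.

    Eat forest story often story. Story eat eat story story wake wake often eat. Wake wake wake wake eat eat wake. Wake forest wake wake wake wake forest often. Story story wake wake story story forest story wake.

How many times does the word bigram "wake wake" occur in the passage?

Scanning the 37 overlapping bigram windows for "wake wake":
  position 11–12: wake wake
  position 15–16: wake wake
  position 16–17: wake wake
  position 17–18: wake wake
  position 21–22: wake wake
  position 24–25: wake wake
  position 25–26: wake wake
  position 26–27: wake wake
  position 32–33: wake wake

9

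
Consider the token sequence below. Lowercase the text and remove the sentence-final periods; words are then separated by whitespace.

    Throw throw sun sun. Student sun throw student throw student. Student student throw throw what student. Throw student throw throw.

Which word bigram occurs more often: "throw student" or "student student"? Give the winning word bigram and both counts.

"throw student" (3 vs 2)

"throw student": 3 occurrences
"student student": 2 occurrences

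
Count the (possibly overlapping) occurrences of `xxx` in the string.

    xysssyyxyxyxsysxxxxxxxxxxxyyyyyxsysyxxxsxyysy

10

Sliding a length-3 window over the 45 characters (43 positions):
  position 16–18: xxx
  position 17–19: xxx
  position 18–20: xxx
  position 19–21: xxx
  position 20–22: xxx
  position 21–23: xxx
  position 22–24: xxx
  position 23–25: xxx
  position 24–26: xxx
  position 37–39: xxx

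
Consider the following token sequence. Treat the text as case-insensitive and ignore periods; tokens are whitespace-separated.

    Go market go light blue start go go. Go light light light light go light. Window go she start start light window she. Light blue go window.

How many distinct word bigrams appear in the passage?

27 tokens → 26 bigram windows in total.
Repeated bigrams (each contributes count−1 duplicates):
  go light: 3
  light light: 3
  go go: 2
  light blue: 2
  light window: 2
7 duplicate windows → 26 − 7 = 19 distinct.

19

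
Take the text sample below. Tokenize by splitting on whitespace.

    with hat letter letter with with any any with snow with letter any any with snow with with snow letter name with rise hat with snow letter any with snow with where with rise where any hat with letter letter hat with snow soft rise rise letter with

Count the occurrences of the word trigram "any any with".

Scanning the 46 overlapping trigram windows for "any any with":
  position 7–9: any any with
  position 13–15: any any with

2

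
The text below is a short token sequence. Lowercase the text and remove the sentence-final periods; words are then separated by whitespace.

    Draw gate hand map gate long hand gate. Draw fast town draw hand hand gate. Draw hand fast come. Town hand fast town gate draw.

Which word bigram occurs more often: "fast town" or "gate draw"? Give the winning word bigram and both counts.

"gate draw" (3 vs 2)

"fast town": 2 occurrences
"gate draw": 3 occurrences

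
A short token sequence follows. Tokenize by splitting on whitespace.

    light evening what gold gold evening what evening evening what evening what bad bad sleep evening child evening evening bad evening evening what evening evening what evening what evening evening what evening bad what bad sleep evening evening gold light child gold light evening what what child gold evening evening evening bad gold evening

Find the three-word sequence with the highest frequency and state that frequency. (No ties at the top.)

Trigram frequencies (highest first):
  evening what evening: 6
  evening evening what: 4
  what evening evening: 3
  light evening what: 2
  what evening what: 2
  bad sleep evening: 2
  … (32 more, each ≤ 2)

"evening what evening", 6 times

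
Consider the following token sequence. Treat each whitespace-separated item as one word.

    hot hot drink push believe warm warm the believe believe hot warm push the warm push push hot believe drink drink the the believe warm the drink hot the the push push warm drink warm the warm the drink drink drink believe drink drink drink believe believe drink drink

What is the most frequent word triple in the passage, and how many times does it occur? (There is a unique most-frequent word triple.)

Trigram frequencies (highest first):
  believe drink drink: 3
  warm the drink: 2
  drink drink drink: 2
  drink drink believe: 2
  hot hot drink: 1
  hot drink push: 1
  … (36 more, each ≤ 1)

"believe drink drink", 3 times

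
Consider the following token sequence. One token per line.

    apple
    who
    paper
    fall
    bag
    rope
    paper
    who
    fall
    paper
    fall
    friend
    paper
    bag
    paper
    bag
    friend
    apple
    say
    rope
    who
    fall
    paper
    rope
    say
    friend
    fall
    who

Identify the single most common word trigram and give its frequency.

"who fall paper", 2 times

Trigram frequencies (highest first):
  who fall paper: 2
  apple who paper: 1
  who paper fall: 1
  paper fall bag: 1
  fall bag rope: 1
  bag rope paper: 1
  … (19 more, each ≤ 1)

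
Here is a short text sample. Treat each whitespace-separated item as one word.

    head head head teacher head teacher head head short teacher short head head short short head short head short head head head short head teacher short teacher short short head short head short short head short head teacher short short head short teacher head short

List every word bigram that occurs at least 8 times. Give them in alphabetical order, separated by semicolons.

Bigram counts meeting the condition (at least 8 times):
  head short: 10
  short head: 10

head short; short head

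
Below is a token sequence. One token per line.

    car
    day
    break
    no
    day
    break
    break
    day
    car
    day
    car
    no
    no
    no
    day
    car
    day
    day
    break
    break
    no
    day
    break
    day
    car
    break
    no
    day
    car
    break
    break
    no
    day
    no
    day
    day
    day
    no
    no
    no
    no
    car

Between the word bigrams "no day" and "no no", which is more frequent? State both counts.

"no day" (6 vs 5)

"no day": 6 occurrences
"no no": 5 occurrences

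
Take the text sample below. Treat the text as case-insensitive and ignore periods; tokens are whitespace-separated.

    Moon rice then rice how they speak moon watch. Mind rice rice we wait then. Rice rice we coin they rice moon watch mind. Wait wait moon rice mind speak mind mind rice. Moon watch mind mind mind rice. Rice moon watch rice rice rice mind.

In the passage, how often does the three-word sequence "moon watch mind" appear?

3

Scanning the 44 overlapping trigram windows for "moon watch mind":
  position 8–10: moon watch mind
  position 22–24: moon watch mind
  position 34–36: moon watch mind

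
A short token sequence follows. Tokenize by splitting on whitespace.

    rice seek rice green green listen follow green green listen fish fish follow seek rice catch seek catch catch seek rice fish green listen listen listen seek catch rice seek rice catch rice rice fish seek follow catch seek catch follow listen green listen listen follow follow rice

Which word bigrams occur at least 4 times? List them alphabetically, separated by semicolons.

Bigram counts meeting the condition (at least 4 times):
  green listen: 4
  seek rice: 4

green listen; seek rice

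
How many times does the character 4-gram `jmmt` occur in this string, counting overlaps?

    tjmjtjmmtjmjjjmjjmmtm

2

Sliding a length-4 window over the 21 characters (18 positions):
  position 6–9: jmmt
  position 17–20: jmmt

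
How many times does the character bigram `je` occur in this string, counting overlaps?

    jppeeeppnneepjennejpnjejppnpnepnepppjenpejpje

Sliding a length-2 window over the 45 characters (44 positions):
  position 14–15: je
  position 22–23: je
  position 37–38: je
  position 44–45: je

4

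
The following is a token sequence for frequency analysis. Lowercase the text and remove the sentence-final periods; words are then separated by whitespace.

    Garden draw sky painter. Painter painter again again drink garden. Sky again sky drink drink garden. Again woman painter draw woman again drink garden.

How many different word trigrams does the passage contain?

21

24 tokens → 22 trigram windows in total.
Repeated trigrams (each contributes count−1 duplicates):
  again drink garden: 2
1 duplicate windows → 22 − 1 = 21 distinct.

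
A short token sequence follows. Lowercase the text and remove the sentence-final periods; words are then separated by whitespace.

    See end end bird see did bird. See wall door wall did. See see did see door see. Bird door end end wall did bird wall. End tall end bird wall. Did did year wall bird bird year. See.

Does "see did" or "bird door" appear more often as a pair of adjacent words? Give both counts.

"see did": 2 occurrences
"bird door": 1 occurrence

"see did" (2 vs 1)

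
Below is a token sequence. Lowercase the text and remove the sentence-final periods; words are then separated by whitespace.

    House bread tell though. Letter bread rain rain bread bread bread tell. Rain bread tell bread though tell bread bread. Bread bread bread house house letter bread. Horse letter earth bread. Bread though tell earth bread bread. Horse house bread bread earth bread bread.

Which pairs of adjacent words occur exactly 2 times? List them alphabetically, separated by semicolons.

bread horse; bread though; house bread; letter bread; rain bread; tell bread; though tell

Bigram counts meeting the condition (exactly 2 times):
  bread horse: 2
  bread though: 2
  house bread: 2
  letter bread: 2
  rain bread: 2
  tell bread: 2
  though tell: 2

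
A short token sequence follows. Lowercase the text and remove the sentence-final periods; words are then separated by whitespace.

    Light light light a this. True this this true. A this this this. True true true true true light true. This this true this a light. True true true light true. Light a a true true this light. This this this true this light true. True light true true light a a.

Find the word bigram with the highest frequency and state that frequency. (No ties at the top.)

Bigram frequencies (highest first):
  true true: 9
  this this: 6
  this true: 5
  true this: 5
  true light: 5
  light true: 5
  … (10 more, each ≤ 3)

"true true", 9 times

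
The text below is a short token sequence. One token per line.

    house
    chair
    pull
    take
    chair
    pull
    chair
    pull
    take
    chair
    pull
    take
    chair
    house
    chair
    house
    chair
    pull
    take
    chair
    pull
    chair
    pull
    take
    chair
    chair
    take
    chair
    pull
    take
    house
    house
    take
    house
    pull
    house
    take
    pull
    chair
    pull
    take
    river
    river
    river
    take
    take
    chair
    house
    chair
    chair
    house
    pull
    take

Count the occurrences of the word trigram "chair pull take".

Scanning the 51 overlapping trigram windows for "chair pull take":
  position 2–4: chair pull take
  position 7–9: chair pull take
  position 10–12: chair pull take
  position 17–19: chair pull take
  position 22–24: chair pull take
  position 28–30: chair pull take
  position 39–41: chair pull take

7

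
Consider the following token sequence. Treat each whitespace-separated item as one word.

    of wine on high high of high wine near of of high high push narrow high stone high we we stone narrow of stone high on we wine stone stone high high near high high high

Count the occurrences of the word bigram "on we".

Scanning the 35 overlapping bigram windows for "on we":
  position 26–27: on we

1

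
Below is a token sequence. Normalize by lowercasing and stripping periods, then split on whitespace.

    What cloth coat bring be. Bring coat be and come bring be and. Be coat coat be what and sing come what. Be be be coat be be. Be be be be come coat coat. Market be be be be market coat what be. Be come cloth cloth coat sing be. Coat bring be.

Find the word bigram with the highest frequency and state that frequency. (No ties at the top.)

"be be", 11 times

Bigram frequencies (highest first):
  be be: 11
  bring be: 3
  coat be: 3
  be coat: 3
  cloth coat: 2
  coat bring: 2
  … (25 more, each ≤ 2)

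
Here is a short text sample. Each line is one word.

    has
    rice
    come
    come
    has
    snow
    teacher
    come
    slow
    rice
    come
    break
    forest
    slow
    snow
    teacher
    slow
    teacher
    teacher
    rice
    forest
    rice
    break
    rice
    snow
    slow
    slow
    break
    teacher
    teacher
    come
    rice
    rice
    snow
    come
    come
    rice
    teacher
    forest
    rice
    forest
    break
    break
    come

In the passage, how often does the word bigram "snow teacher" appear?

Scanning the 43 overlapping bigram windows for "snow teacher":
  position 6–7: snow teacher
  position 15–16: snow teacher

2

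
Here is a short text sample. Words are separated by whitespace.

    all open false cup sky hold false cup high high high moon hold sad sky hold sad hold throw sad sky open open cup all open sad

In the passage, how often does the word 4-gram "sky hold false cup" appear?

Scanning the 24 overlapping 4-gram windows for "sky hold false cup":
  position 5–8: sky hold false cup

1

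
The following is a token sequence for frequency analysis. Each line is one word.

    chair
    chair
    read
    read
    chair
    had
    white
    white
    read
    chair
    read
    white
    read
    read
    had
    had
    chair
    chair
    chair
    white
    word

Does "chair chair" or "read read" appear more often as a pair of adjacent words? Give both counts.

"chair chair": 3 occurrences
"read read": 2 occurrences

"chair chair" (3 vs 2)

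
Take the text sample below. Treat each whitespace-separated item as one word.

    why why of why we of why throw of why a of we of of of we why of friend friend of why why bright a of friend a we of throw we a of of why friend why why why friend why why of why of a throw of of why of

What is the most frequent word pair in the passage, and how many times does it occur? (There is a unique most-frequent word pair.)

Bigram frequencies (highest first):
  of why: 7
  why why: 5
  why of: 5
  of of: 4
  we of: 3
  a of: 3
  … (20 more, each ≤ 2)

"of why", 7 times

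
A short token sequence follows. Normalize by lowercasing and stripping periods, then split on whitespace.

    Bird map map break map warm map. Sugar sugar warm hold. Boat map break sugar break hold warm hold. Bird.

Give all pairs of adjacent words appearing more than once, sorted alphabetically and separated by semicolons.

map break; warm hold

Bigram counts meeting the condition (more than once):
  map break: 2
  warm hold: 2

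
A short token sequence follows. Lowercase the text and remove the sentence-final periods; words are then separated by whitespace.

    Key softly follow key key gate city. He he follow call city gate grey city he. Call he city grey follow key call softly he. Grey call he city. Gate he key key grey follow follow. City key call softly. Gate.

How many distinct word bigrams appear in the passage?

41 tokens → 40 bigram windows in total.
Repeated bigrams (each contributes count−1 duplicates):
  call he: 2
  call softly: 2
  city gate: 2
  city he: 2
  follow key: 2
  grey follow: 2
  he city: 2
  key call: 2
  … (1 more repeated)
9 duplicate windows → 40 − 9 = 31 distinct.

31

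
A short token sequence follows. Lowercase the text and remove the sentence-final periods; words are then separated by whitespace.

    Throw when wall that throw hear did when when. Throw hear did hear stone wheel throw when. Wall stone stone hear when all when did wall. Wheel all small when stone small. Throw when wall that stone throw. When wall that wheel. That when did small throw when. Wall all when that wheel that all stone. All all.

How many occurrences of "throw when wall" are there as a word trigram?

5

Scanning the 56 overlapping trigram windows for "throw when wall":
  position 1–3: throw when wall
  position 16–18: throw when wall
  position 33–35: throw when wall
  position 38–40: throw when wall
  position 47–49: throw when wall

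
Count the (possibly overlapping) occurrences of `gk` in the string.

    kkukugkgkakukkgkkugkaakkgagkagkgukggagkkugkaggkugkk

Sliding a length-2 window over the 51 characters (50 positions):
  position 6–7: gk
  position 8–9: gk
  position 15–16: gk
  position 19–20: gk
  position 27–28: gk
  position 30–31: gk
  position 38–39: gk
  position 42–43: gk
  position 46–47: gk
  position 49–50: gk

10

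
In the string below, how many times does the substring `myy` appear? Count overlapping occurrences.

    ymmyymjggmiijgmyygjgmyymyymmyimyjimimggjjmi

Sliding a length-3 window over the 43 characters (41 positions):
  position 3–5: myy
  position 15–17: myy
  position 21–23: myy
  position 24–26: myy

4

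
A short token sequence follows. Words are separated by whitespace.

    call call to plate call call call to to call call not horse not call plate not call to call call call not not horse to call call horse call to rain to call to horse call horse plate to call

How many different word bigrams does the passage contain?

21

41 tokens → 40 bigram windows in total.
Repeated bigrams (each contributes count−1 duplicates):
  call call: 7
  call to: 5
  to call: 5
  call horse: 2
  call not: 2
  horse call: 2
  not call: 2
  not horse: 2
19 duplicate windows → 40 − 19 = 21 distinct.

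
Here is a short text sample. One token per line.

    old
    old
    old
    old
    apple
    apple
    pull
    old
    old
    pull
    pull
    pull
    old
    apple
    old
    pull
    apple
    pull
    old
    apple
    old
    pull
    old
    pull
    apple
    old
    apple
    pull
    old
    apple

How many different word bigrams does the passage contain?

30 tokens → 29 bigram windows in total.
Repeated bigrams (each contributes count−1 duplicates):
  old apple: 5
  pull old: 5
  old old: 4
  old pull: 4
  apple old: 3
  apple pull: 3
  pull apple: 2
  pull pull: 2
20 duplicate windows → 29 − 20 = 9 distinct.

9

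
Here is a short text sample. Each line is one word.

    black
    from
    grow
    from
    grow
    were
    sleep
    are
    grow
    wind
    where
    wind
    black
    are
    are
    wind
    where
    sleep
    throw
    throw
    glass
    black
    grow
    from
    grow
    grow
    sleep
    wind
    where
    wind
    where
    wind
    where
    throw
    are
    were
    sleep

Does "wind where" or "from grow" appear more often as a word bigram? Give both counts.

"wind where": 5 occurrences
"from grow": 3 occurrences

"wind where" (5 vs 3)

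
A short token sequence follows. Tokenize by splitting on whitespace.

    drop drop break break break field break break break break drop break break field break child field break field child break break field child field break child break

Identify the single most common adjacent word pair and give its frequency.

"break break", 7 times

Bigram frequencies (highest first):
  break break: 7
  break field: 4
  field break: 4
  drop break: 2
  break child: 2
  child field: 2
  … (4 more, each ≤ 2)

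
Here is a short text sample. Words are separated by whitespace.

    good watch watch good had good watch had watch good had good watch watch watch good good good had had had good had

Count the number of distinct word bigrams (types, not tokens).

9

23 tokens → 22 bigram windows in total.
Repeated bigrams (each contributes count−1 duplicates):
  good had: 4
  good watch: 3
  had good: 3
  watch good: 3
  watch watch: 3
  good good: 2
  had had: 2
13 duplicate windows → 22 − 13 = 9 distinct.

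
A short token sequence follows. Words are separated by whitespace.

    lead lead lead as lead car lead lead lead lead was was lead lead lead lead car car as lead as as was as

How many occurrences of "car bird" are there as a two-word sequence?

Scanning the 23 overlapping bigram windows for "car bird":
  (none found)

0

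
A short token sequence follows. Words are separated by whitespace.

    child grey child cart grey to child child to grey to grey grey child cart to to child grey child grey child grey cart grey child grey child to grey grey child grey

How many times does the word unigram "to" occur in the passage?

Scanning the 33 tokens for "to":
  position 6: to
  position 9: to
  position 11: to
  position 16: to
  position 17: to
  position 29: to

6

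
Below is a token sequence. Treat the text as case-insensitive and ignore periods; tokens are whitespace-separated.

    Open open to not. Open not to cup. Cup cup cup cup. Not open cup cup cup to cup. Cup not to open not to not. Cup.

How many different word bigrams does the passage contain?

27 tokens → 26 bigram windows in total.
Repeated bigrams (each contributes count−1 duplicates):
  cup cup: 7
  not to: 3
  cup not: 2
  not open: 2
  open not: 2
  to cup: 2
  to not: 2
13 duplicate windows → 26 − 13 = 13 distinct.

13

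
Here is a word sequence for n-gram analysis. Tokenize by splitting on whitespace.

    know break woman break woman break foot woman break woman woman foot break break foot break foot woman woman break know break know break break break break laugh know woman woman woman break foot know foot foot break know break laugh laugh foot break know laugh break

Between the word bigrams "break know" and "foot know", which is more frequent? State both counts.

"break know": 4 occurrences
"foot know": 1 occurrence

"break know" (4 vs 1)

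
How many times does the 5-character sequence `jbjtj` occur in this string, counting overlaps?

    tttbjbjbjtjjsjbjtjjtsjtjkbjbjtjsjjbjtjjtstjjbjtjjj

Sliding a length-5 window over the 50 characters (46 positions):
  position 7–11: jbjtj
  position 14–18: jbjtj
  position 27–31: jbjtj
  position 34–38: jbjtj
  position 44–48: jbjtj

5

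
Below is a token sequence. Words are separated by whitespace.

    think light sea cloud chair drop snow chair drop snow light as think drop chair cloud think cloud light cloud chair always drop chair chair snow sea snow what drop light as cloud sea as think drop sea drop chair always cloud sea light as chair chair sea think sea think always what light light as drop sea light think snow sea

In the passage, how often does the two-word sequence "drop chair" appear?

Scanning the 61 overlapping bigram windows for "drop chair":
  position 14–15: drop chair
  position 23–24: drop chair
  position 39–40: drop chair

3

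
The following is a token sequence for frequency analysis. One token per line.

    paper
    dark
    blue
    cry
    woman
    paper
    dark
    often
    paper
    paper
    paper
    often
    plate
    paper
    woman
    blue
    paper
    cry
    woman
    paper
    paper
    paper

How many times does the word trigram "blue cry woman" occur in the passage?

1

Scanning the 20 overlapping trigram windows for "blue cry woman":
  position 3–5: blue cry woman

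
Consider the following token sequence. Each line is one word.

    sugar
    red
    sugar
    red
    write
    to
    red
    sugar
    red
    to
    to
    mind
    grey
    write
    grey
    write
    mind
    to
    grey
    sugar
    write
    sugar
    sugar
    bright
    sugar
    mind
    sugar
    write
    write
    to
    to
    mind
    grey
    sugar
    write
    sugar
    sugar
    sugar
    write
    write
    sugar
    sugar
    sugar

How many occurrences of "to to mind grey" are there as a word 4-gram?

2

Scanning the 40 overlapping 4-gram windows for "to to mind grey":
  position 10–13: to to mind grey
  position 30–33: to to mind grey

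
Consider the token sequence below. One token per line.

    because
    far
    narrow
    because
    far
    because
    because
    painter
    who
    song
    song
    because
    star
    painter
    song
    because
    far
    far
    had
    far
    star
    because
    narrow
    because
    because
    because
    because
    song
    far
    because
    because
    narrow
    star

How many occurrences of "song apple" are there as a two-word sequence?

Scanning the 32 overlapping bigram windows for "song apple":
  (none found)

0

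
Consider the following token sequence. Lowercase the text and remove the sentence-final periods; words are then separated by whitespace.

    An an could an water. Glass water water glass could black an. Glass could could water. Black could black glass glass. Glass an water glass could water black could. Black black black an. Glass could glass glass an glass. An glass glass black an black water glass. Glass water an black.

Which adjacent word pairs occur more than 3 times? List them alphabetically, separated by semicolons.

Bigram counts meeting the condition (more than 3 times):
  an glass: 4
  glass could: 4
  glass glass: 5
  water glass: 4

an glass; glass could; glass glass; water glass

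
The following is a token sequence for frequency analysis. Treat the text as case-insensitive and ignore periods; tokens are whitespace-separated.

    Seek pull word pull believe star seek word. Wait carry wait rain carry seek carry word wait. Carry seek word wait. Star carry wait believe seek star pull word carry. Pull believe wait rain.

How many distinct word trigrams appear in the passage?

30

34 tokens → 32 trigram windows in total.
Repeated trigrams (each contributes count−1 duplicates):
  seek word wait: 2
  word wait carry: 2
2 duplicate windows → 32 − 2 = 30 distinct.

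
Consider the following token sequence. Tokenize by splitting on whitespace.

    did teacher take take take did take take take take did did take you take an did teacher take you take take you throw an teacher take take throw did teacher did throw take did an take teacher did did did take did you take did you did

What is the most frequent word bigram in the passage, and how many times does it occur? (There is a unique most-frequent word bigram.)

"take take", 7 times

Bigram frequencies (highest first):
  take take: 7
  take did: 5
  did teacher: 3
  teacher take: 3
  did take: 3
  did did: 3
  … (17 more, each ≤ 3)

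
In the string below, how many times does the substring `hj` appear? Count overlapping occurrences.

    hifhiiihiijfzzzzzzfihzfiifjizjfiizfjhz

Sliding a length-2 window over the 38 characters (37 positions):
  (no match at any position)

0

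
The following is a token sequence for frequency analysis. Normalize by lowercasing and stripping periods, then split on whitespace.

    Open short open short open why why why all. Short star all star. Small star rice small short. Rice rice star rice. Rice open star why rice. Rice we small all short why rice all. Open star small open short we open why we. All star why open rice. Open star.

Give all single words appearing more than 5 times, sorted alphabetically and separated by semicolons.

open; rice; short; star; why

Unigram counts meeting the condition (more than 5 times):
  open: 9
  rice: 9
  short: 6
  star: 8
  why: 7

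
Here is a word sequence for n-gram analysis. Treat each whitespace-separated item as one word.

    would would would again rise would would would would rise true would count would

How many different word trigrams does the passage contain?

10

14 tokens → 12 trigram windows in total.
Repeated trigrams (each contributes count−1 duplicates):
  would would would: 3
2 duplicate windows → 12 − 2 = 10 distinct.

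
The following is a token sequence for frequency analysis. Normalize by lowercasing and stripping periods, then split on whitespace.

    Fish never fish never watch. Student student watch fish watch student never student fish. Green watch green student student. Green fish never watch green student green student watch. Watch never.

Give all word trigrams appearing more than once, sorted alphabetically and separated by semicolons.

fish never watch; watch green student

Trigram counts meeting the condition (more than once):
  fish never watch: 2
  watch green student: 2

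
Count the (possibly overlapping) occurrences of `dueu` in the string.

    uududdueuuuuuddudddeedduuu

1

Sliding a length-4 window over the 26 characters (23 positions):
  position 6–9: dueu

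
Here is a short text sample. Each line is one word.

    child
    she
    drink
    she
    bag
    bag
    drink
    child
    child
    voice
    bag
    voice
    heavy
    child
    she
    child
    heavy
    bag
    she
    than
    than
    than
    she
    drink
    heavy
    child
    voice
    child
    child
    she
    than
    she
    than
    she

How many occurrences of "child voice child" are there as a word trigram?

1

Scanning the 32 overlapping trigram windows for "child voice child":
  position 26–28: child voice child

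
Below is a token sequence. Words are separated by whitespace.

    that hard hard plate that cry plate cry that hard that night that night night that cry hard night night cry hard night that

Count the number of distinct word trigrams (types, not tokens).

21

24 tokens → 22 trigram windows in total.
Repeated trigrams (each contributes count−1 duplicates):
  cry hard night: 2
1 duplicate windows → 22 − 1 = 21 distinct.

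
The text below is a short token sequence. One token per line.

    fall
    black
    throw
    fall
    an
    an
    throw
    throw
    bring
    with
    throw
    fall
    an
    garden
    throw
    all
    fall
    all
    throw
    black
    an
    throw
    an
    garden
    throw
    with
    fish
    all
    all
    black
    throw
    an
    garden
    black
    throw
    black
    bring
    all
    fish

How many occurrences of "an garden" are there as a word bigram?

3

Scanning the 38 overlapping bigram windows for "an garden":
  position 13–14: an garden
  position 23–24: an garden
  position 32–33: an garden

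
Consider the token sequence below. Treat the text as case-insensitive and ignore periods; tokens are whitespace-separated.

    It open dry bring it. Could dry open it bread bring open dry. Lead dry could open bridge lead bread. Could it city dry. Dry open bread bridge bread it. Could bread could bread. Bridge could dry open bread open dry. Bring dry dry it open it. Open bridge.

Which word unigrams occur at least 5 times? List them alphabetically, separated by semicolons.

bread; could; dry; it; open

Unigram counts meeting the condition (at least 5 times):
  bread: 7
  could: 6
  dry: 10
  it: 7
  open: 9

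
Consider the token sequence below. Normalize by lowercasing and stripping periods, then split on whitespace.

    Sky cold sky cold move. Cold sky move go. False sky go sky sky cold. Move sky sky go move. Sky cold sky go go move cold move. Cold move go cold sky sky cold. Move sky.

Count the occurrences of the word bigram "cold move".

5

Scanning the 36 overlapping bigram windows for "cold move":
  position 4–5: cold move
  position 15–16: cold move
  position 27–28: cold move
  position 29–30: cold move
  position 35–36: cold move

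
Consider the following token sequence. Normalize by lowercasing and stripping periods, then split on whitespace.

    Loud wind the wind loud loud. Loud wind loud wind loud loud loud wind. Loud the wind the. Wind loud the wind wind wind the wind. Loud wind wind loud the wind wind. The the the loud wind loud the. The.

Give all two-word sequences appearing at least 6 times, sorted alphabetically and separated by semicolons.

Bigram counts meeting the condition (at least 6 times):
  loud wind: 6
  the wind: 6
  wind loud: 8

loud wind; the wind; wind loud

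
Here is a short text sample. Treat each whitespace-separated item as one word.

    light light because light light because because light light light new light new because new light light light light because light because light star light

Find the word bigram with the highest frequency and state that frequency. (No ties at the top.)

"light light", 7 times

Bigram frequencies (highest first):
  light light: 7
  light because: 4
  because light: 4
  light new: 2
  new light: 2
  because because: 1
  … (4 more, each ≤ 1)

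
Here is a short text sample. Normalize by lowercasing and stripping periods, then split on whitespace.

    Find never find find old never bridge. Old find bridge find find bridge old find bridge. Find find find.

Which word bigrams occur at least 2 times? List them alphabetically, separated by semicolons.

Bigram counts meeting the condition (at least 2 times):
  bridge find: 2
  bridge old: 2
  find bridge: 3
  find find: 4
  old find: 2

bridge find; bridge old; find bridge; find find; old find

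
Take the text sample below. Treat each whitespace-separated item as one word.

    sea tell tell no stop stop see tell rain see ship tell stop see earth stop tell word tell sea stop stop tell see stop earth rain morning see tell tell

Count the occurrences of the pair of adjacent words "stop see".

2

Scanning the 30 overlapping bigram windows for "stop see":
  position 6–7: stop see
  position 13–14: stop see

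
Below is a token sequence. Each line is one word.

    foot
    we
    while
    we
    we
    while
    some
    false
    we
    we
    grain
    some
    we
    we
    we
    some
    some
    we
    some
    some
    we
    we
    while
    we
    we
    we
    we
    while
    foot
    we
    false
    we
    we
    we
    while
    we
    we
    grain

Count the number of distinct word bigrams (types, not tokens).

14

38 tokens → 37 bigram windows in total.
Repeated bigrams (each contributes count−1 duplicates):
  we we: 11
  we while: 5
  some we: 3
  while we: 3
  false we: 2
  foot we: 2
  some some: 2
  we grain: 2
  … (1 more repeated)
23 duplicate windows → 37 − 23 = 14 distinct.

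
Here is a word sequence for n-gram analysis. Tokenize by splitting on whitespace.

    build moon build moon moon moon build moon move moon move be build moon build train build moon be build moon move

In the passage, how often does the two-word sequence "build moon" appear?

6

Scanning the 21 overlapping bigram windows for "build moon":
  position 1–2: build moon
  position 3–4: build moon
  position 7–8: build moon
  position 13–14: build moon
  position 17–18: build moon
  position 20–21: build moon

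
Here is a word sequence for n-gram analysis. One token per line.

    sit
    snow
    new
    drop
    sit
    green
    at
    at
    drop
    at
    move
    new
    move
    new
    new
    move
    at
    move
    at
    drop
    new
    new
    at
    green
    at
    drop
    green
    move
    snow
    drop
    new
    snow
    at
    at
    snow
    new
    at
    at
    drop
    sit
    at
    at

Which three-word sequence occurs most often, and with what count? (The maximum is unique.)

Trigram frequencies (highest first):
  at at drop: 2
  sit snow new: 1
  snow new drop: 1
  new drop sit: 1
  drop sit green: 1
  sit green at: 1
  … (33 more, each ≤ 1)

"at at drop", 2 times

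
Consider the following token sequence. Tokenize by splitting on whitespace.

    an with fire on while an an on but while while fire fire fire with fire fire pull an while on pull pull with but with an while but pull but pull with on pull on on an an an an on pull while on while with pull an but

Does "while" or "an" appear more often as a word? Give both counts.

"an" (10 vs 7)

"while": 7 occurrences
"an": 10 occurrences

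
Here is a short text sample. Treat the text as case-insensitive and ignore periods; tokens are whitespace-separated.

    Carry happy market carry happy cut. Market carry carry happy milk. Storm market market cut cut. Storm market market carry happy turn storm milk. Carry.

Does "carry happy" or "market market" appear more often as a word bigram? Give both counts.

"carry happy" (4 vs 2)

"carry happy": 4 occurrences
"market market": 2 occurrences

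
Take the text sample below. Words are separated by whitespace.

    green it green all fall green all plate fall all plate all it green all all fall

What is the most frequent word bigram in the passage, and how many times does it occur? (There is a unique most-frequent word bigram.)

Bigram frequencies (highest first):
  green all: 3
  it green: 2
  all fall: 2
  all plate: 2
  green it: 1
  fall green: 1
  … (5 more, each ≤ 1)

"green all", 3 times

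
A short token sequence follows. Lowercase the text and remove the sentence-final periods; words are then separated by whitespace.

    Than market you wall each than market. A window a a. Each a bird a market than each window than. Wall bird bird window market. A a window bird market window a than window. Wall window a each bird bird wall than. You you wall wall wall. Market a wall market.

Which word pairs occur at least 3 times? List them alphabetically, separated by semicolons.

Bigram counts meeting the condition (at least 3 times):
  market a: 3
  window a: 3

market a; window a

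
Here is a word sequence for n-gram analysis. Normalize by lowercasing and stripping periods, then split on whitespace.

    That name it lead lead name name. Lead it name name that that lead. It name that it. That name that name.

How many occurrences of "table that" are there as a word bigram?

Scanning the 21 overlapping bigram windows for "table that":
  (none found)

0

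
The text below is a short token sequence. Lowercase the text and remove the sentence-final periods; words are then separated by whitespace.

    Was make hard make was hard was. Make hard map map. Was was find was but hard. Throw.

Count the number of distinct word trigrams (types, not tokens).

18 tokens → 16 trigram windows in total.
Repeated trigrams (each contributes count−1 duplicates):
  was make hard: 2
1 duplicate windows → 16 − 1 = 15 distinct.

15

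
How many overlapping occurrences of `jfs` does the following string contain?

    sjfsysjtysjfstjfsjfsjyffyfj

4

Sliding a length-3 window over the 27 characters (25 positions):
  position 2–4: jfs
  position 11–13: jfs
  position 15–17: jfs
  position 18–20: jfs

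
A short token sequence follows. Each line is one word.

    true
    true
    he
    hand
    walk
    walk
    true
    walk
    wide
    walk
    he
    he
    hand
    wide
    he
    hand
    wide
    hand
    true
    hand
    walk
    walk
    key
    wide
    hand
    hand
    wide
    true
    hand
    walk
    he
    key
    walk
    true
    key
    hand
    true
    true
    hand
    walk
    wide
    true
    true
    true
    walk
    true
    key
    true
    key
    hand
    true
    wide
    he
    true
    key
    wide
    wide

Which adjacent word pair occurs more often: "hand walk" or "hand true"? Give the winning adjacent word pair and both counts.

"hand walk" (4 vs 3)

"hand walk": 4 occurrences
"hand true": 3 occurrences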